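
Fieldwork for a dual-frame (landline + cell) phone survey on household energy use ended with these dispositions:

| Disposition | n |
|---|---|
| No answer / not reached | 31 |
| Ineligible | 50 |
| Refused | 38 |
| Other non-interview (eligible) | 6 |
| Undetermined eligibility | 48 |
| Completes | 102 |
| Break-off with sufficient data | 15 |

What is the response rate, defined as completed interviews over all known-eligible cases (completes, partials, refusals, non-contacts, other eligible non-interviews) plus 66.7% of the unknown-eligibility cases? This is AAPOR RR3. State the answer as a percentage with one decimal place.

Num: 102
Known eligible: 102 + 15 + 38 + 31 + 6 = 192
Estimated eligible among unknowns: 0.6670 × 48 = 32.02
Denom: 192 + 32.02 = 224.02
RR3 = 102 / 224.02 = 0.4553

45.5%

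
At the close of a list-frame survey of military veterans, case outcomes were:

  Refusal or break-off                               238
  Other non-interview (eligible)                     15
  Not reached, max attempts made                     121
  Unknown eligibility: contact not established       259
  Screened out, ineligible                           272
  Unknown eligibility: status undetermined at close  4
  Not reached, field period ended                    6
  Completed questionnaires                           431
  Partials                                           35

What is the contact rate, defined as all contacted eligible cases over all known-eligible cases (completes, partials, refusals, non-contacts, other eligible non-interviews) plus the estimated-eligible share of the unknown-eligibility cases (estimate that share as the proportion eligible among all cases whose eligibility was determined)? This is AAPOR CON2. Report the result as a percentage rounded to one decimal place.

Never reached = 6 + 121 = 127
Undetermined eligibility = 259 + 4 = 263
Top = 431 + 35 + 238 + 15 = 719
Eligible (known) = 431 + 35 + 238 + 127 + 15 = 846
e = 846 / (846 + 272) = 846 / 1118 = 0.7567
Estimated eligible among unknowns = 0.7567 × 263 = 199.01
Denom = 846 + 199.01 = 1045.01
CON2 = 719 / 1045.01 = 0.6880

68.8%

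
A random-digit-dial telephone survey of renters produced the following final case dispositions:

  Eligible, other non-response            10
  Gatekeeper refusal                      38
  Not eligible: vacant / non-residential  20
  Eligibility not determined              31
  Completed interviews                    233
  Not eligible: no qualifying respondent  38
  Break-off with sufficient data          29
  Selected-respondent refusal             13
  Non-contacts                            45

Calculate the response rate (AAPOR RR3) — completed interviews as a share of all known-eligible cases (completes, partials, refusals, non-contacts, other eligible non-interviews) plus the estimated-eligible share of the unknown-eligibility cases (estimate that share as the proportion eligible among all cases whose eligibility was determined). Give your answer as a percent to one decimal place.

59.0%

Refused = 38 + 13 = 51
Screened out, ineligible = 38 + 20 = 58
Numerator → 233
Known eligible → 233 + 29 + 51 + 45 + 10 = 368
e = 368 / (368 + 58) = 368 / 426 = 0.8638
Estimated eligible among unknowns → 0.8638 × 31 = 26.78
Denom → 368 + 26.78 = 394.78
RR3 = 233 / 394.78 = 0.5902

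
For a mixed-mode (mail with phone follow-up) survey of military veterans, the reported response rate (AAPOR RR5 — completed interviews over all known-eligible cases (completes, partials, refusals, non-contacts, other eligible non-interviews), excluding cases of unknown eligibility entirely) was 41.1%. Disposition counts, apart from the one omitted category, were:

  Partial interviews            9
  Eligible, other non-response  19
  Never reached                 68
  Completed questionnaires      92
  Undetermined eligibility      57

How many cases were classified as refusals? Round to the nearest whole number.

36

RR5 = 92 / D = 0.411
D = 92 / 0.411 = 223.8
Other denominator terms total 188
refusals = 223.8 − 188 ≈ 36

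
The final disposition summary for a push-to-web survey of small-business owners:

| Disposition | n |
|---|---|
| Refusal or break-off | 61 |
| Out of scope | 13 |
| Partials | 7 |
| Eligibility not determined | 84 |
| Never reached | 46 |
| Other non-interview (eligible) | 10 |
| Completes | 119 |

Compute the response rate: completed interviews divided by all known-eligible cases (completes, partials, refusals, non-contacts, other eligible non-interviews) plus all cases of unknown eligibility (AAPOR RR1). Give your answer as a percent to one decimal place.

36.4%

Num = 119
Denom = 119 + 7 + 61 + 46 + 10 + 84 = 327
RR1 = 119 / 327 = 0.3639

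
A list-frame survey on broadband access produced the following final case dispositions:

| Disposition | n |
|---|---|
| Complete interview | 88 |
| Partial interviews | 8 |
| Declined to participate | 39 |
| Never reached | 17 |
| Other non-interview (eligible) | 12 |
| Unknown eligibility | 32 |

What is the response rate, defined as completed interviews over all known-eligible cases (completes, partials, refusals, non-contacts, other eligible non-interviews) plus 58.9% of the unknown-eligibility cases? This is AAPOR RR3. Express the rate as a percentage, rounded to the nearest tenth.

48.1%

Top → 88
Eligible (known) → 88 + 8 + 39 + 17 + 12 = 164
Eligible share of unknowns → 0.5890 × 32 = 18.85
Base → 164 + 18.85 = 182.85
RR3 = 88 / 182.85 = 0.4813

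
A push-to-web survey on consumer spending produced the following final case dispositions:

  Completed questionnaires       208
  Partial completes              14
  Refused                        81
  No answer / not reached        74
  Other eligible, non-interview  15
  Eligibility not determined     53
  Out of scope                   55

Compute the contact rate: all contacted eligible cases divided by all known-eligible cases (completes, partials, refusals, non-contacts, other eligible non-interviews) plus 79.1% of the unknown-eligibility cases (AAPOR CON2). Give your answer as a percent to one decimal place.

73.3%

Num = 208 + 14 + 81 + 15 = 318
Eligible (known) = 208 + 14 + 81 + 74 + 15 = 392
Eligible share of unknowns = 0.7910 × 53 = 41.92
Denominator = 392 + 41.92 = 433.92
CON2 = 318 / 433.92 = 0.7329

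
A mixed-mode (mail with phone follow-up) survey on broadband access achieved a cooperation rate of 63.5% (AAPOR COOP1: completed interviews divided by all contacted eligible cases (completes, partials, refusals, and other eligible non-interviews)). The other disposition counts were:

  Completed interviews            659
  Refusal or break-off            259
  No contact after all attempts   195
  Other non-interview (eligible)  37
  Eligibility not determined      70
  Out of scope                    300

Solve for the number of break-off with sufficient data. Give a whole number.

COOP1 = 659 / D = 0.635
D = 659 / 0.635 = 1037.8
Remaining denominator categories sum to 955
break-off with sufficient data = 1037.8 − 955 ≈ 83

83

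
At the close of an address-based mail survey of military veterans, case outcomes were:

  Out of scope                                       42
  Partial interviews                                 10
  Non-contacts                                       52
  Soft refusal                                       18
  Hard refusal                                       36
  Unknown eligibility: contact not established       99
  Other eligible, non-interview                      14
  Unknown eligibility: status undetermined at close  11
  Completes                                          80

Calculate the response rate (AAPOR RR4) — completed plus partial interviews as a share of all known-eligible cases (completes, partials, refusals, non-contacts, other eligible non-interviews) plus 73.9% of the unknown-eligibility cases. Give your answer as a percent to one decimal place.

Refusals = 36 + 18 = 54
Unknown if eligible = 99 + 11 = 110
Num → 80 + 10 = 90
Known eligible → 80 + 10 + 54 + 52 + 14 = 210
Eligible share of unknowns → 0.7390 × 110 = 81.29
Denom → 210 + 81.29 = 291.29
RR4 = 90 / 291.29 = 0.3090

30.9%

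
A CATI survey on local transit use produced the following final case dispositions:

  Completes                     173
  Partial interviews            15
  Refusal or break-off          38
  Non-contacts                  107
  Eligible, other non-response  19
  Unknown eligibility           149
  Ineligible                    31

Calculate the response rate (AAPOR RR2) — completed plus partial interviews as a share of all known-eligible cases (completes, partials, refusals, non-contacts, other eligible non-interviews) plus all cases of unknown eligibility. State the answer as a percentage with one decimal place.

37.5%

Num → 173 + 15 = 188
Denom → 173 + 15 + 38 + 107 + 19 + 149 = 501
RR2 = 188 / 501 = 0.3752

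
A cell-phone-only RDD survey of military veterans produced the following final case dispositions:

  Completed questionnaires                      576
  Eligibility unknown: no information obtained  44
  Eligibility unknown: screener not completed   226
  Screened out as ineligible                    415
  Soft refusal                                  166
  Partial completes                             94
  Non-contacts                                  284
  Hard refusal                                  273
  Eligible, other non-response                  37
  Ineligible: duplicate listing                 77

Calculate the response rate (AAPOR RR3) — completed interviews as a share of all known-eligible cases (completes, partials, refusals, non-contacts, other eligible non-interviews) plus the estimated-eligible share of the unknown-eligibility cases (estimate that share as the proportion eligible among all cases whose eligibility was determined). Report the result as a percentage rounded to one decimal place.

Refusal or break-off = 273 + 166 = 439
Unknown if eligible = 226 + 44 = 270
Ineligible = 415 + 77 = 492
Num: 576
Known eligible: 576 + 94 + 439 + 284 + 37 = 1430
e = 1430 / (1430 + 492) = 1430 / 1922 = 0.7440
Eligible share of unknowns: 0.7440 × 270 = 200.88
Denominator: 1430 + 200.88 = 1630.88
RR3 = 576 / 1630.88 = 0.3532

35.3%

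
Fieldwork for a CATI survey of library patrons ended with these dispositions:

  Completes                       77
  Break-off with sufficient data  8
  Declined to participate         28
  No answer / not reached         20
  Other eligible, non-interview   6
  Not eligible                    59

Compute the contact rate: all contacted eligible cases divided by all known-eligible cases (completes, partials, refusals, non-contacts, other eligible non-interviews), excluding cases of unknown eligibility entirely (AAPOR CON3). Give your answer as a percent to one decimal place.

Numerator → 77 + 8 + 28 + 6 = 119
Denominator → 77 + 8 + 28 + 20 + 6 = 139
CON3 = 119 / 139 = 0.8561

85.6%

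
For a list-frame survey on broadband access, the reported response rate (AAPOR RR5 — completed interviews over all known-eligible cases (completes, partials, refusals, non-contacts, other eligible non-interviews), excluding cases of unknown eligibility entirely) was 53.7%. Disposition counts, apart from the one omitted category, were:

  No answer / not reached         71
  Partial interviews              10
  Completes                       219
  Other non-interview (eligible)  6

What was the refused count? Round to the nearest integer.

102

RR5 = 219 / D = 0.537
D = 219 / 0.537 = 407.8
Remaining denominator categories sum to 306
refused = 407.8 − 306 ≈ 102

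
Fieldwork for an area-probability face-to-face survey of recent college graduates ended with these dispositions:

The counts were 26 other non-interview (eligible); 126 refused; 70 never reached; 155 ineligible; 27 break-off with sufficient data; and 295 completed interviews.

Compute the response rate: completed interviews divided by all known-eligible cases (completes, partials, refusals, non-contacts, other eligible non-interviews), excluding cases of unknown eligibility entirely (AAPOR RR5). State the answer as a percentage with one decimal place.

Numerator = 295
Denominator = 295 + 27 + 126 + 70 + 26 = 544
RR5 = 295 / 544 = 0.5423

54.2%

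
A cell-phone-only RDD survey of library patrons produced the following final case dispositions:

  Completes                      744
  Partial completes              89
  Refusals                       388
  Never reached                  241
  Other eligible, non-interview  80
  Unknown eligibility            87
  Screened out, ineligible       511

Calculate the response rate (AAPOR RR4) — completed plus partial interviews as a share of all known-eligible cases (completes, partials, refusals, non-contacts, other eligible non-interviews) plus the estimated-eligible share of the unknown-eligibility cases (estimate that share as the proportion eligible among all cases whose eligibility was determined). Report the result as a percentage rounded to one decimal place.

51.8%

Numerator = 744 + 89 = 833
Determined eligible = 744 + 89 + 388 + 241 + 80 = 1542
e = 1542 / (1542 + 511) = 1542 / 2053 = 0.7511
Estimated eligible among unknowns = 0.7511 × 87 = 65.35
Denominator = 1542 + 65.35 = 1607.35
RR4 = 833 / 1607.35 = 0.5182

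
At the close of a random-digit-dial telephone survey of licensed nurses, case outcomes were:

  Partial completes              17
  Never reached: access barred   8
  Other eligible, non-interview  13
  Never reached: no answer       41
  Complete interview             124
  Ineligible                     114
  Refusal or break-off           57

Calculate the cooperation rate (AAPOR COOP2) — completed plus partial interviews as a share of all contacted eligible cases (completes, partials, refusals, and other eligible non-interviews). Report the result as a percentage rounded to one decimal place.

Never reached = 41 + 8 = 49
Numerator → 124 + 17 = 141
Denominator → 124 + 17 + 57 + 13 = 211
COOP2 = 141 / 211 = 0.6682

66.8%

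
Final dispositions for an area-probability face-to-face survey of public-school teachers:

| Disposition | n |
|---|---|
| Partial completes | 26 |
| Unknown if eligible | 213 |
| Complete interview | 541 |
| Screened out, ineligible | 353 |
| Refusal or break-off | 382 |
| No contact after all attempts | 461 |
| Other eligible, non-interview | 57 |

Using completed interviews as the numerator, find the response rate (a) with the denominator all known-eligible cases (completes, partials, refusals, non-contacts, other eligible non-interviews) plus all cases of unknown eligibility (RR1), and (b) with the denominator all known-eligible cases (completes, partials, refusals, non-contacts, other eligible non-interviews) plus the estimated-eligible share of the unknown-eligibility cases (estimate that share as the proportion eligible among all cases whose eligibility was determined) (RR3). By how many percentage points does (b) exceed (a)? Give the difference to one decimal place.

0.8

Top: 541
Base: 541 + 26 + 382 + 461 + 57 + 213 = 1680
RR1 = 541 / 1680 = 0.3220
Known eligible: 541 + 26 + 382 + 461 + 57 = 1467
e = 1467 / (1467 + 353) = 1467 / 1820 = 0.8060
Estimated eligible among unknowns: 0.8060 × 213 = 171.68
Base: 1467 + 171.68 = 1638.68
RR3 = 541 / 1638.68 = 0.3301
Difference = 33.01 − 32.20 = 0.81 percentage points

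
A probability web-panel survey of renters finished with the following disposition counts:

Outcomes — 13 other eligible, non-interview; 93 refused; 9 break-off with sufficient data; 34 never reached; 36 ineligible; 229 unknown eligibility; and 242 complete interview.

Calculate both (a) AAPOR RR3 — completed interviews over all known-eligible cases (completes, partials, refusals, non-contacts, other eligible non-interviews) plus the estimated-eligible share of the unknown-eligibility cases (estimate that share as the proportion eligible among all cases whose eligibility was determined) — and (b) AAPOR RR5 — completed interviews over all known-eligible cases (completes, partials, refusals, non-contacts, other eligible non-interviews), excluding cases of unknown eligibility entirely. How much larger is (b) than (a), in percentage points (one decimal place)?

Top = 242
Known eligible = 242 + 9 + 93 + 34 + 13 = 391
e = 391 / (391 + 36) = 391 / 427 = 0.9157
Eligible share of unknowns = 0.9157 × 229 = 209.70
Denominator = 391 + 209.70 = 600.70
RR3 = 242 / 600.70 = 0.4029
Denominator = 242 + 9 + 93 + 34 + 13 = 391
RR5 = 242 / 391 = 0.6189
Difference = 61.89 − 40.29 = 21.60 percentage points

21.6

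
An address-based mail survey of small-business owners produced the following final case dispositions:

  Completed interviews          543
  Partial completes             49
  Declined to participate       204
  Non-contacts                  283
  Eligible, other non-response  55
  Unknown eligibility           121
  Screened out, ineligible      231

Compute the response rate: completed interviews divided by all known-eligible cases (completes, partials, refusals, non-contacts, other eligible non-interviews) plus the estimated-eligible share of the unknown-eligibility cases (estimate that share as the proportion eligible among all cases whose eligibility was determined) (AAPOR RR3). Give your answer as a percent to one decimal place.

44.0%

Numerator → 543
Known eligible → 543 + 49 + 204 + 283 + 55 = 1134
e = 1134 / (1134 + 231) = 1134 / 1365 = 0.8308
Estimated eligible among unknowns → 0.8308 × 121 = 100.53
Base → 1134 + 100.53 = 1234.53
RR3 = 543 / 1234.53 = 0.4398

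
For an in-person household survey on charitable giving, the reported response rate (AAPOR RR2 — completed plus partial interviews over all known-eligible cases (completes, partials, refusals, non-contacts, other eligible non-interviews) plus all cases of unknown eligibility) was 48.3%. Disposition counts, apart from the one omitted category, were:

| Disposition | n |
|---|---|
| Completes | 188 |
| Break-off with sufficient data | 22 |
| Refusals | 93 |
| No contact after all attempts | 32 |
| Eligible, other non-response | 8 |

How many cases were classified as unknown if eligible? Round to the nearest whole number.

Top → 188 + 22 = 210
RR2 = 210 / D = 0.483
D = 210 / 0.483 = 434.8
Other denominator terms total 343
unknown if eligible = 434.8 − 343 ≈ 92

92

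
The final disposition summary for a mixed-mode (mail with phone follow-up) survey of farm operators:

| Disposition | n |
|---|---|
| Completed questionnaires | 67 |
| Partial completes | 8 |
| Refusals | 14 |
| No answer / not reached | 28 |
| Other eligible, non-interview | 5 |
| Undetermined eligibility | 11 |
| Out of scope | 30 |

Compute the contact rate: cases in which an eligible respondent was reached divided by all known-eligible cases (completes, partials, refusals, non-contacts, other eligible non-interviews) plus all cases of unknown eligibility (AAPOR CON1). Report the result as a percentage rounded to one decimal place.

70.7%

Top = 67 + 8 + 14 + 5 = 94
Denominator = 67 + 8 + 14 + 28 + 5 + 11 = 133
CON1 = 94 / 133 = 0.7068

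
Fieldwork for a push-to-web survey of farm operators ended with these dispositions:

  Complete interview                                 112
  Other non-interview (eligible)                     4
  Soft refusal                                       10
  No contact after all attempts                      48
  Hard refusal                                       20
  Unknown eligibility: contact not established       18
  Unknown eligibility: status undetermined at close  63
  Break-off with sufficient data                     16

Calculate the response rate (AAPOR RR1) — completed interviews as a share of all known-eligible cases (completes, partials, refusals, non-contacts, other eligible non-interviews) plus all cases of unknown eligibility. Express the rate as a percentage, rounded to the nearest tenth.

38.5%

Refused = 20 + 10 = 30
Eligibility not determined = 18 + 63 = 81
Top: 112
Denom: 112 + 16 + 30 + 48 + 4 + 81 = 291
RR1 = 112 / 291 = 0.3849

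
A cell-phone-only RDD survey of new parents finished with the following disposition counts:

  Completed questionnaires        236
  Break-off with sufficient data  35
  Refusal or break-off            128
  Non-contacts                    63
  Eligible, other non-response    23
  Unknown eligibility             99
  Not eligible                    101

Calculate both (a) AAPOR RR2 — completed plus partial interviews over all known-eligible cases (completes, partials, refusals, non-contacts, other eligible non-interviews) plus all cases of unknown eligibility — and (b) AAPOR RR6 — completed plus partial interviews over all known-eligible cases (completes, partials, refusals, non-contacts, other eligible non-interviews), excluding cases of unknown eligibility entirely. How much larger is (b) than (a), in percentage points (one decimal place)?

9.5

Numerator → 236 + 35 = 271
Denom → 236 + 35 + 128 + 63 + 23 + 99 = 584
RR2 = 271 / 584 = 0.4640
Denom → 236 + 35 + 128 + 63 + 23 = 485
RR6 = 271 / 485 = 0.5588
Difference = 55.88 − 46.40 = 9.48 percentage points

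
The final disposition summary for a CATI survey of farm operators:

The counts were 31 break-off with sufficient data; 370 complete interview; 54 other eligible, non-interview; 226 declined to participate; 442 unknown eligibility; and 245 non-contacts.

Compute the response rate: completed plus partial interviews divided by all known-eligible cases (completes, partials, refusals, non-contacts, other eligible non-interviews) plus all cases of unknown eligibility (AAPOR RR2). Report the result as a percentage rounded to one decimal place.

29.3%

Numerator = 370 + 31 = 401
Denominator = 370 + 31 + 226 + 245 + 54 + 442 = 1368
RR2 = 401 / 1368 = 0.2931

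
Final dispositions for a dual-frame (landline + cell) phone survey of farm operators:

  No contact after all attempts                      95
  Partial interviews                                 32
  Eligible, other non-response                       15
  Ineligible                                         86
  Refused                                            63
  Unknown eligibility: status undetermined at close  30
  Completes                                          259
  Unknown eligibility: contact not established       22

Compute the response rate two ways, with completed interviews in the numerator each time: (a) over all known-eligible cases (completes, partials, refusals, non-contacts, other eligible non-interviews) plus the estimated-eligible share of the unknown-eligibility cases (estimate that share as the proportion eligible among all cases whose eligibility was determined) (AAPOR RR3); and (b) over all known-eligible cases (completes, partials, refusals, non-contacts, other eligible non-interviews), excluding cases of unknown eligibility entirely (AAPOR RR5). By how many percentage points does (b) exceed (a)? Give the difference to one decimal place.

4.8

Undetermined eligibility = 22 + 30 = 52
Numerator → 259
Known eligible → 259 + 32 + 63 + 95 + 15 = 464
e = 464 / (464 + 86) = 464 / 550 = 0.8436
e × U → 0.8436 × 52 = 43.87
Denominator → 464 + 43.87 = 507.87
RR3 = 259 / 507.87 = 0.5100
Denominator → 259 + 32 + 63 + 95 + 15 = 464
RR5 = 259 / 464 = 0.5582
Difference = 55.82 − 51.00 = 4.82 percentage points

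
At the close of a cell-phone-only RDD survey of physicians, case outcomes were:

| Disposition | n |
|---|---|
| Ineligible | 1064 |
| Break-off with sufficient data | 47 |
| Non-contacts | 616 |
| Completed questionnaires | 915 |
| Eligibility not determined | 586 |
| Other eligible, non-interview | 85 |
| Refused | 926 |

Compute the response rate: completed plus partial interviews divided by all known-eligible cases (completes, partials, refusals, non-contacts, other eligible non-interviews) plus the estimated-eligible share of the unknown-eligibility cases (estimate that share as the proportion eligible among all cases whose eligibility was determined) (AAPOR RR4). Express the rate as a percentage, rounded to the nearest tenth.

32.0%

Numerator = 915 + 47 = 962
Eligible (known) = 915 + 47 + 926 + 616 + 85 = 2589
e = 2589 / (2589 + 1064) = 2589 / 3653 = 0.7087
Eligible share of unknowns = 0.7087 × 586 = 415.30
Denom = 2589 + 415.30 = 3004.30
RR4 = 962 / 3004.30 = 0.3202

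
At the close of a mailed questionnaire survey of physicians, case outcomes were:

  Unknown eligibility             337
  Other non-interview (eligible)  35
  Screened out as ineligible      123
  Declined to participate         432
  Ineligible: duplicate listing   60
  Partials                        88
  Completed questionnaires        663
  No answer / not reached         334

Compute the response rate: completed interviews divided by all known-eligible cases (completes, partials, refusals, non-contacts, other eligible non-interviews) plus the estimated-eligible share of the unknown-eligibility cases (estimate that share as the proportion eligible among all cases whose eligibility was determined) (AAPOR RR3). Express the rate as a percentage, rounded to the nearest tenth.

Ineligible = 123 + 60 = 183
Numerator = 663
Known eligible = 663 + 88 + 432 + 334 + 35 = 1552
e = 1552 / (1552 + 183) = 1552 / 1735 = 0.8945
e × U = 0.8945 × 337 = 301.45
Denominator = 1552 + 301.45 = 1853.45
RR3 = 663 / 1853.45 = 0.3577

35.8%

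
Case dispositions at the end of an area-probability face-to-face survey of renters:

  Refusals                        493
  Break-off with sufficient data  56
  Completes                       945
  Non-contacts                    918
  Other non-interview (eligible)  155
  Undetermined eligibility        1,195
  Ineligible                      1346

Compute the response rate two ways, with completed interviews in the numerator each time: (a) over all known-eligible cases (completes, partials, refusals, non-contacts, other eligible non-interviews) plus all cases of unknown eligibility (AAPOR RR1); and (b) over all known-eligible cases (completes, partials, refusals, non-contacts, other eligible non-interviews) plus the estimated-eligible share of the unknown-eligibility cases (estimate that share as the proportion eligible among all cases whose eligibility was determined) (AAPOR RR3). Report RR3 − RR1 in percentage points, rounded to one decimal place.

3.1

Numerator = 945
Base = 945 + 56 + 493 + 918 + 155 + 1195 = 3762
RR1 = 945 / 3762 = 0.2512
Eligible (known) = 945 + 56 + 493 + 918 + 155 = 2567
e = 2567 / (2567 + 1346) = 2567 / 3913 = 0.6560
e × U = 0.6560 × 1195 = 783.92
Base = 2567 + 783.92 = 3350.92
RR3 = 945 / 3350.92 = 0.2820
Difference = 28.20 − 25.12 = 3.08 percentage points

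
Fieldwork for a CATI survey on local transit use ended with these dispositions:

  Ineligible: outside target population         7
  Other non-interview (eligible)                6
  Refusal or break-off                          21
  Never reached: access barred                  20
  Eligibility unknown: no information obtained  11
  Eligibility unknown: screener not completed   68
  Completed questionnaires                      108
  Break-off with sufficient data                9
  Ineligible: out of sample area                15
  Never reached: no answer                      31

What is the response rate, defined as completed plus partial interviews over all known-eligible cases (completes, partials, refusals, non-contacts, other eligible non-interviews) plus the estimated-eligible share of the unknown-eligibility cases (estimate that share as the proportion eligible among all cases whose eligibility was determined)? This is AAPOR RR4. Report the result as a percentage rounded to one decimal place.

44.0%

Never reached = 31 + 20 = 51
Undetermined eligibility = 68 + 11 = 79
Screened out, ineligible = 7 + 15 = 22
Top → 108 + 9 = 117
Determined eligible → 108 + 9 + 21 + 51 + 6 = 195
e = 195 / (195 + 22) = 195 / 217 = 0.8986
Eligible share of unknowns → 0.8986 × 79 = 70.99
Denom → 195 + 70.99 = 265.99
RR4 = 117 / 265.99 = 0.4399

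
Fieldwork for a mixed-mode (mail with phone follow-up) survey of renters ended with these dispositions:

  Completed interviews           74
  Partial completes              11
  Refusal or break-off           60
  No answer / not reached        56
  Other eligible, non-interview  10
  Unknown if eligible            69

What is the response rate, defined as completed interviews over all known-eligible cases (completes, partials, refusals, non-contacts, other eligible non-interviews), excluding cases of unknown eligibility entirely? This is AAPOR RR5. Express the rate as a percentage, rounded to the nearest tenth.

Numerator = 74
Denom = 74 + 11 + 60 + 56 + 10 = 211
RR5 = 74 / 211 = 0.3507

35.1%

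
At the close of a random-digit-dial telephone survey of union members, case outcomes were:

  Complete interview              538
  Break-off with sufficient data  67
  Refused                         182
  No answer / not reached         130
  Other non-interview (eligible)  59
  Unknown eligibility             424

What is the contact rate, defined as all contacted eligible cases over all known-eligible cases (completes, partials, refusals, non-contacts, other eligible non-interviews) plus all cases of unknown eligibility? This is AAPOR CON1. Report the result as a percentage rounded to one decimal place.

Top = 538 + 67 + 182 + 59 = 846
Denominator = 538 + 67 + 182 + 130 + 59 + 424 = 1400
CON1 = 846 / 1400 = 0.6043

60.4%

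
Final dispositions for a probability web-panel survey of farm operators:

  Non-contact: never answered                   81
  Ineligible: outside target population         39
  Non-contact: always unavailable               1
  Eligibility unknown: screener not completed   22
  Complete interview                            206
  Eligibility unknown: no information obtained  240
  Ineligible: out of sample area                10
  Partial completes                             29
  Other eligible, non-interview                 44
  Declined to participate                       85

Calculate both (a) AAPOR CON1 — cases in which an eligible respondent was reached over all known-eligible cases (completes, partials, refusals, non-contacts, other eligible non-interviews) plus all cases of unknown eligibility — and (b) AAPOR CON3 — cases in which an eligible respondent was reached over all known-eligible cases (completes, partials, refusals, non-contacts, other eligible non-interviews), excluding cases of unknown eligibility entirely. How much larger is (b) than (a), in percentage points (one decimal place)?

No answer / not reached = 81 + 1 = 82
Undetermined eligibility = 22 + 240 = 262
Not eligible = 39 + 10 = 49
Num = 206 + 29 + 85 + 44 = 364
Denominator = 206 + 29 + 85 + 82 + 44 + 262 = 708
CON1 = 364 / 708 = 0.5141
Denominator = 206 + 29 + 85 + 82 + 44 = 446
CON3 = 364 / 446 = 0.8161
Difference = 81.61 − 51.41 = 30.20 percentage points

30.2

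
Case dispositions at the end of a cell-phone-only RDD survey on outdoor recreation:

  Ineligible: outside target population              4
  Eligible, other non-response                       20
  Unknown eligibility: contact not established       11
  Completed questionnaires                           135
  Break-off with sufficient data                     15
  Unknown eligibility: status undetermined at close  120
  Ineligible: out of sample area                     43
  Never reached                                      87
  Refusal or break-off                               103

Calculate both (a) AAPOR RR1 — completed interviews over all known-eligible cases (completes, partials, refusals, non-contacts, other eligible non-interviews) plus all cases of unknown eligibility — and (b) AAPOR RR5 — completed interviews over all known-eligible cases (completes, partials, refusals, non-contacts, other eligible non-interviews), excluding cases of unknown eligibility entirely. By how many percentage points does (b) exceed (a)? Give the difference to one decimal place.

10.0

Unknown if eligible = 11 + 120 = 131
Screened out, ineligible = 4 + 43 = 47
Numerator: 135
Denom: 135 + 15 + 103 + 87 + 20 + 131 = 491
RR1 = 135 / 491 = 0.2749
Denom: 135 + 15 + 103 + 87 + 20 = 360
RR5 = 135 / 360 = 0.3750
Difference = 37.50 − 27.49 = 10.01 percentage points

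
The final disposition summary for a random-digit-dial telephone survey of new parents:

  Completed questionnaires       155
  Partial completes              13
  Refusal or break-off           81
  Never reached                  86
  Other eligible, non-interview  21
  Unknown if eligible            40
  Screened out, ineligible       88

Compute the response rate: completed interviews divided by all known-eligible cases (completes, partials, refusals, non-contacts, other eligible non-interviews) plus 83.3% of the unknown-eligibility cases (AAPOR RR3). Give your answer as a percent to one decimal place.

Num: 155
Determined eligible: 155 + 13 + 81 + 86 + 21 = 356
e × U: 0.8330 × 40 = 33.32
Denom: 356 + 33.32 = 389.32
RR3 = 155 / 389.32 = 0.3981

39.8%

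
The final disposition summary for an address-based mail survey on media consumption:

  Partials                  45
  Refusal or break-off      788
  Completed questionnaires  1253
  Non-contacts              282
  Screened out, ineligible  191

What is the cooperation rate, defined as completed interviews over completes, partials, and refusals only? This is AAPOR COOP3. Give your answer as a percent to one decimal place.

60.1%

Num = 1253
Denom = 1253 + 45 + 788 = 2086
COOP3 = 1253 / 2086 = 0.6007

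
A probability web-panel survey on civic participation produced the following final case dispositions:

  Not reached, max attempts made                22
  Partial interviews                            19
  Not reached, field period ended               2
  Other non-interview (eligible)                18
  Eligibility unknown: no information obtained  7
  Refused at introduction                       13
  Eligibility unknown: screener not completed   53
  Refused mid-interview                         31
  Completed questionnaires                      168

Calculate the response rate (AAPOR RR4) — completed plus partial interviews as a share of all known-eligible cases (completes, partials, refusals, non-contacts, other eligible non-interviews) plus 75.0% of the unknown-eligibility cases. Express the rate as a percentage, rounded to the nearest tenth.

58.8%

Refusal or break-off = 13 + 31 = 44
No answer / not reached = 2 + 22 = 24
Unknown if eligible = 53 + 7 = 60
Top → 168 + 19 = 187
Eligible (known) → 168 + 19 + 44 + 24 + 18 = 273
Eligible share of unknowns → 0.7500 × 60 = 45.00
Denom → 273 + 45.00 = 318.00
RR4 = 187 / 318.00 = 0.5881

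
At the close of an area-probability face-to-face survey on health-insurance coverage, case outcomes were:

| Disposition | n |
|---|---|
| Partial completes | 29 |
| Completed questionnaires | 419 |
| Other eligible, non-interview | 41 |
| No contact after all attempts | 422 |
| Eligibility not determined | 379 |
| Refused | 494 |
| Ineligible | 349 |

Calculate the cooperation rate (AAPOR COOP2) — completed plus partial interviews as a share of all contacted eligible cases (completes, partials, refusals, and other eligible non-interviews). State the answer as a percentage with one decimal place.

45.6%

Numerator → 419 + 29 = 448
Denominator → 419 + 29 + 494 + 41 = 983
COOP2 = 448 / 983 = 0.4557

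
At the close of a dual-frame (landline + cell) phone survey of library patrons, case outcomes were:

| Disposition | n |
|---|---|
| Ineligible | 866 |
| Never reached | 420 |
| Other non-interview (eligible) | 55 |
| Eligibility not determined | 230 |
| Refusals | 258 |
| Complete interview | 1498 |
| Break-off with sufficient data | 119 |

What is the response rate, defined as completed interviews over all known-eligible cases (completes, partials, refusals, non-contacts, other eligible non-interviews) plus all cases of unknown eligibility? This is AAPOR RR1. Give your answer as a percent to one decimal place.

58.1%

Num: 1498
Denom: 1498 + 119 + 258 + 420 + 55 + 230 = 2580
RR1 = 1498 / 2580 = 0.5806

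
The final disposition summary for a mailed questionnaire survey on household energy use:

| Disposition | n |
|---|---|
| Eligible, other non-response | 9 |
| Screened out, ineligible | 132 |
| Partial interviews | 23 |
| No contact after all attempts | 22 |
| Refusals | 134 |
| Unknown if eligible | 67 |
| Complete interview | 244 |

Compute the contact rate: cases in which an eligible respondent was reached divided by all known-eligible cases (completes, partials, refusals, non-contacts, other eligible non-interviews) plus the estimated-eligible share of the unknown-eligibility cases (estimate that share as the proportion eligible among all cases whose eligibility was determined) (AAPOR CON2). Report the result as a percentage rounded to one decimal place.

84.8%

Top → 244 + 23 + 134 + 9 = 410
Known eligible → 244 + 23 + 134 + 22 + 9 = 432
e = 432 / (432 + 132) = 432 / 564 = 0.7660
e × U → 0.7660 × 67 = 51.32
Denominator → 432 + 51.32 = 483.32
CON2 = 410 / 483.32 = 0.8483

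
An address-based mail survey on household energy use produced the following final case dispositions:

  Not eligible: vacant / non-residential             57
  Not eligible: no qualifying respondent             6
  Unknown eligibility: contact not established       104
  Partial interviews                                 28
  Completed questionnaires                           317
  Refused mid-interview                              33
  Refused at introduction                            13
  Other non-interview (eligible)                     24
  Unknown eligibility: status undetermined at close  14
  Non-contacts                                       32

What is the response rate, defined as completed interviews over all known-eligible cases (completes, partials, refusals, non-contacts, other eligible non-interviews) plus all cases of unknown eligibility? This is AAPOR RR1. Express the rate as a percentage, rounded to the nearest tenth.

56.1%

Declined to participate = 13 + 33 = 46
Undetermined eligibility = 104 + 14 = 118
Out of scope = 6 + 57 = 63
Numerator → 317
Denominator → 317 + 28 + 46 + 32 + 24 + 118 = 565
RR1 = 317 / 565 = 0.5611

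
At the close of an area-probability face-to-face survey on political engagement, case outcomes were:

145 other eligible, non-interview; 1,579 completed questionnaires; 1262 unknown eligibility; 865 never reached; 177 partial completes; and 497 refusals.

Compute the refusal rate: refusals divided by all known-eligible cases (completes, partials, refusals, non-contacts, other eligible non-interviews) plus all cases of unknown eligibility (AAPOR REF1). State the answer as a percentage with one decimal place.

Num → 497
Denom → 1579 + 177 + 497 + 865 + 145 + 1262 = 4525
REF1 = 497 / 4525 = 0.1098

11.0%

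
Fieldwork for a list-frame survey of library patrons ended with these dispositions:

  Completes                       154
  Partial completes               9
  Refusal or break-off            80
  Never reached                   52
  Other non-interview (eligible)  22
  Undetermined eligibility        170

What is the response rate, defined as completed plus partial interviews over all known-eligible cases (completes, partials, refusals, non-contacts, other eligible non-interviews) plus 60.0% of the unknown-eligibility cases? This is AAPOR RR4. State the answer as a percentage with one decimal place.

Top = 154 + 9 = 163
Determined eligible = 154 + 9 + 80 + 52 + 22 = 317
Estimated eligible among unknowns = 0.6000 × 170 = 102.00
Denominator = 317 + 102.00 = 419.00
RR4 = 163 / 419.00 = 0.3890

38.9%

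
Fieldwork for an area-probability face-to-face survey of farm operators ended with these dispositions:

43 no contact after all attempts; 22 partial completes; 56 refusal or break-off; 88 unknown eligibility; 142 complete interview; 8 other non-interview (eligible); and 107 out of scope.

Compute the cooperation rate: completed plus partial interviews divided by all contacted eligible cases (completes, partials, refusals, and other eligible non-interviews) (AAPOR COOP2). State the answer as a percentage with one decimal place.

71.9%

Num → 142 + 22 = 164
Denominator → 142 + 22 + 56 + 8 = 228
COOP2 = 164 / 228 = 0.7193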